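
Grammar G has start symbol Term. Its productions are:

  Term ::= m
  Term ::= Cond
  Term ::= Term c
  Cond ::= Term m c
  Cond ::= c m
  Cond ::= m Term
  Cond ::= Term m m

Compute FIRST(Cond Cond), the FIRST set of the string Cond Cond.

{ c, m }

Add FIRST(Cond) = { c, m }; Cond is not nullable, stop.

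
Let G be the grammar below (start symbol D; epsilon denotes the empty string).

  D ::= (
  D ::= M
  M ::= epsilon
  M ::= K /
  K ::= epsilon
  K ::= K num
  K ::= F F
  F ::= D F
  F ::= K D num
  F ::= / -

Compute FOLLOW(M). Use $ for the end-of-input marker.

In D ::= M: M is at the end, add FOLLOW(D) = { $, (, /, num }.
Union: FOLLOW(M) = { $, (, /, num }.

{ $, (, /, num }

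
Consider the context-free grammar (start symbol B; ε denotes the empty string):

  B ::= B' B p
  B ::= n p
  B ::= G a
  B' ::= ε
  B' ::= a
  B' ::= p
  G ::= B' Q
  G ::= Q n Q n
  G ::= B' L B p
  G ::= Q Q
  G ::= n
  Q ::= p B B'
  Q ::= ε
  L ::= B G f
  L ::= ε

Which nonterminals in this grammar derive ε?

Directly nullable (have an ε-production): B', Q, L.
G ::= B' Q with every symbol nullable, so G is nullable.
No other nonterminal has a production whose RHS symbols are all nullable.

{ B', G, L, Q }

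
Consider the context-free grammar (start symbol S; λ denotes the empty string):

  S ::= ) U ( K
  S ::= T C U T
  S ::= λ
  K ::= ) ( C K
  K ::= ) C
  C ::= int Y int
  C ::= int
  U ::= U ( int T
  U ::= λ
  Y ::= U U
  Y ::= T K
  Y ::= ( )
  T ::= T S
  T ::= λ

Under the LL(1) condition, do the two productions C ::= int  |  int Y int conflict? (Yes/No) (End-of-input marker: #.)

Yes

FIRST(int) = { int } and FIRST(int Y int) = { int }.
Both contain int, so the two alternatives are not disjoint — LL(1) conflict.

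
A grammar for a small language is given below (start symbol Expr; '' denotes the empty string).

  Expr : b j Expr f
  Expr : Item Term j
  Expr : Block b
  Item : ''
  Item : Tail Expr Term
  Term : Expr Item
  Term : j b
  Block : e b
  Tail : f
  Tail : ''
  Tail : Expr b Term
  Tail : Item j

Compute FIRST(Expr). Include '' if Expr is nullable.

Expr : b j Expr f contributes {b}.
From Expr : Item Term j: Item nullable, take FIRST(Item) ∪ FIRST(Term) = { b, e, f, j }.
From Expr : Block b: add FIRST(Block) = { e }.
Union: FIRST(Expr) = { b, e, f, j }.

{ b, e, f, j }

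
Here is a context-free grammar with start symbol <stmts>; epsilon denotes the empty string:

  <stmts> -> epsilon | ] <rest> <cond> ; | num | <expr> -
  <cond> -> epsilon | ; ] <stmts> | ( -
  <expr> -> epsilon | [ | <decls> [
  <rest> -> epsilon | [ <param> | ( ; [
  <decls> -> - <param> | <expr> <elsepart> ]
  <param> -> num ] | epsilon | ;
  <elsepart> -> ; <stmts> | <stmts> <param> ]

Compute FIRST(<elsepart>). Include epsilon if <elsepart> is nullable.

{ -, ;, [, ], num }

<elsepart> -> ; <stmts> contributes {;}.
From <elsepart> -> <stmts> <param> ]: <stmts>, <param> nullable, take FIRST(<stmts>) ∪ FIRST(<param>) ∪ {]} = { -, ;, [, ], num }.
Union: FIRST(<elsepart>) = { -, ;, [, ], num }.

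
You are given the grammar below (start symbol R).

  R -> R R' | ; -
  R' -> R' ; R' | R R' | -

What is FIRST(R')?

From R' -> R' ; R': add FIRST(R') = { -, ; }.
From R' -> R R': add FIRST(R) = { ; }.
R' -> - contributes {-}.
Union: FIRST(R') = { -, ; }.

{ -, ; }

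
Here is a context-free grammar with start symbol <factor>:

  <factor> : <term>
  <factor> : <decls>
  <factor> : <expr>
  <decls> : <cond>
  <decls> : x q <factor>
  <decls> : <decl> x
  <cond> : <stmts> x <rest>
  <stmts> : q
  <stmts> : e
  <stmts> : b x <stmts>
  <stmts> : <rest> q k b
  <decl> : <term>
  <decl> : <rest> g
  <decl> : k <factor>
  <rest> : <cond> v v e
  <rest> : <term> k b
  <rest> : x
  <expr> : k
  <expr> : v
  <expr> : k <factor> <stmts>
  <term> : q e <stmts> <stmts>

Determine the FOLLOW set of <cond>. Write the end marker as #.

{ #, b, e, q, v, x }

In <decls> : <cond>: <cond> is at the end, add FOLLOW(<decls>) = { #, b, e, q, x }.
In <rest> : <cond> v v e: add FIRST(v v e) = { v }.
Union: FOLLOW(<cond>) = { #, b, e, q, v, x }.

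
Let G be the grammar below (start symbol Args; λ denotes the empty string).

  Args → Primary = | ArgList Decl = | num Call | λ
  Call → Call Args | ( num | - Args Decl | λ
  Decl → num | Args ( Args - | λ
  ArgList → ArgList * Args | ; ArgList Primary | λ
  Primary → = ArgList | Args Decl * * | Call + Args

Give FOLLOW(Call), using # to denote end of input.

In Args → num Call: Call is at the end, add FOLLOW(Args) = { #, (, *, +, -, ;, =, num }.
In Call → Call Args: add FIRST(Args)\{λ} = { (, *, +, -, ;, =, num }.
  Since Args is nullable, also add FOLLOW(Call) = { #, (, *, +, -, ;, =, num }.
In Primary → Call + Args: add FIRST(+ Args) = { + }.
Union: FOLLOW(Call) = { #, (, *, +, -, ;, =, num }.

{ #, (, *, +, -, ;, =, num }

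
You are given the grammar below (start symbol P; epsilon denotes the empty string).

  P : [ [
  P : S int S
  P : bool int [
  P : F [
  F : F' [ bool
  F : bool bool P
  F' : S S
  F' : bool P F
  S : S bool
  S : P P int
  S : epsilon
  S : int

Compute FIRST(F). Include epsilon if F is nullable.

From F : F' [ bool: F' nullable, take FIRST(F') ∪ {[} = { [, bool, int }.
F : bool bool P contributes {bool}.
Union: FIRST(F) = { [, bool, int }.

{ [, bool, int }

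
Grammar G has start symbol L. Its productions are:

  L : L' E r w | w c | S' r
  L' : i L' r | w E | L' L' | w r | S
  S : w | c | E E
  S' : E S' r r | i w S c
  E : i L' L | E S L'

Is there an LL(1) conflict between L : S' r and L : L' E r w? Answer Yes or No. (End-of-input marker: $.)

FIRST(S' r) = { i } and FIRST(L' E r w) = { c, i, w }.
Both contain i, so the two alternatives are not disjoint — LL(1) conflict.

Yes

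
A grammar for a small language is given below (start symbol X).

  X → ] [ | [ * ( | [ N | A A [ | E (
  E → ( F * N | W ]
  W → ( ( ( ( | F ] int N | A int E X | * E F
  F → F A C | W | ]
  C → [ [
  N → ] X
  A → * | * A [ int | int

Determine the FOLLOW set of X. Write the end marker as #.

X is the start symbol, so # ∈ FOLLOW(X).
In W → A int E X: X is at the end, add FOLLOW(W) = { *, ], int }.
In N → ] X: X is at the end, add FOLLOW(N) = { #, (, *, [, ], int }.
Union: FOLLOW(X) = { #, (, *, [, ], int }.

{ #, (, *, [, ], int }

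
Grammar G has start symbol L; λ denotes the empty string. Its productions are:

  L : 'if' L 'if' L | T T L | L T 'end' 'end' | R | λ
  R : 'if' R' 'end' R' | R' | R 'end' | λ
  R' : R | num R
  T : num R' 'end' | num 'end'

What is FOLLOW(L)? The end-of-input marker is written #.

L is the start symbol, so # ∈ FOLLOW(L).
In L : 'if' L 'if' L: add FIRST('if' L) = { 'if' }.
In L : 'if' L 'if' L: L is at the end, add FOLLOW(L) = { #, 'if', num }.
In L : T T L: L is at the end, add FOLLOW(L) = { #, 'if', num }.
In L : L T 'end' 'end': add FIRST(T 'end' 'end') = { num }.
Union: FOLLOW(L) = { #, 'if', num }.

{ #, 'if', num }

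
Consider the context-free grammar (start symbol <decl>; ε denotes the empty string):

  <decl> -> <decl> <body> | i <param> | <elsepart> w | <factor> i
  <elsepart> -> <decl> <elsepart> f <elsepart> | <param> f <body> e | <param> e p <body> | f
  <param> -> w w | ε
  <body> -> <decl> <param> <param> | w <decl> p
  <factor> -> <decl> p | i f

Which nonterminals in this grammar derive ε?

Directly nullable (have an ε-production): <param>.
No other nonterminal has a production whose RHS symbols are all nullable.

{ <param> }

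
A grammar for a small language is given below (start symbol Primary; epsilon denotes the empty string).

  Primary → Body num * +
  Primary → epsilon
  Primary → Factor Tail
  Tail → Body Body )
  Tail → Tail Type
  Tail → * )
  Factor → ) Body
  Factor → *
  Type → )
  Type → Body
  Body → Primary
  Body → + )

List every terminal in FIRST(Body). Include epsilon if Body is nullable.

From Body → Primary: add FIRST(Primary) = { ), *, +, num, epsilon } (including epsilon since Primary is nullable).
Body → + ) contributes {+}.
Union: FIRST(Body) = { ), *, +, num, epsilon }.

{ ), *, +, num, epsilon }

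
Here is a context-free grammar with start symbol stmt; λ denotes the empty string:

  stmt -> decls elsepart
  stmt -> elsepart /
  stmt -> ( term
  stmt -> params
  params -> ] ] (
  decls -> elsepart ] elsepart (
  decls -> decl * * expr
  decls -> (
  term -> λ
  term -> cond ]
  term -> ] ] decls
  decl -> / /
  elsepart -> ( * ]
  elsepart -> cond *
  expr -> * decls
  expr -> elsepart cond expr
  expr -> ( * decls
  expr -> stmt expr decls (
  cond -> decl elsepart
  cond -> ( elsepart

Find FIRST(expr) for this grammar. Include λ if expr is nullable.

{ (, *, /, ] }

expr -> * decls contributes {*}.
From expr -> elsepart cond expr: add FIRST(elsepart) = { (, / }.
expr -> ( * decls contributes {(}.
From expr -> stmt expr decls (: add FIRST(stmt) = { (, /, ] }.
Union: FIRST(expr) = { (, *, /, ] }.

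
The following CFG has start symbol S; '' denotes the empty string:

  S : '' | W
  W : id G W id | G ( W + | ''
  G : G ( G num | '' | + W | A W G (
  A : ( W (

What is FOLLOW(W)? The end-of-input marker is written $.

{ $, (, +, id, num }

In S : W: W is at the end, add FOLLOW(S) = { $ }.
In W : id G W id: add FIRST(id) = { id }.
In W : G ( W +: add FIRST(+) = { + }.
In G : + W: W is at the end, add FOLLOW(G) = { (, +, id, num }.
In G : A W G (: add FIRST(G () = { (, + }.
In A : ( W (: add FIRST(() = { ( }.
Union: FOLLOW(W) = { $, (, +, id, num }.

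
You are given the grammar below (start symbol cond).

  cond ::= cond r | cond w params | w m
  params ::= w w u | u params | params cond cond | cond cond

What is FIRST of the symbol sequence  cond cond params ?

Add FIRST(cond) = { w }; cond is not nullable, stop.

{ w }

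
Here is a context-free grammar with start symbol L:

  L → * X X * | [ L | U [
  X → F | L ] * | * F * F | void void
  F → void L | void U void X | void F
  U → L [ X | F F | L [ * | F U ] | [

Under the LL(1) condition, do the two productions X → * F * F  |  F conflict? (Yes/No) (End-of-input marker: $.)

FIRST(* F * F) = { * } and FIRST(F) = { void }.
The FIRST sets are disjoint and neither alternative is nullable — no conflict.

No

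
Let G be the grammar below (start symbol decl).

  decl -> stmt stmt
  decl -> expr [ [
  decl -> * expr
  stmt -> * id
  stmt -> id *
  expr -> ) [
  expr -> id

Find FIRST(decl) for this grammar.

{ ), *, id }

From decl -> stmt stmt: add FIRST(stmt) = { *, id }.
From decl -> expr [ [: add FIRST(expr) = { ), id }.
decl -> * expr contributes {*}.
Union: FIRST(decl) = { ), *, id }.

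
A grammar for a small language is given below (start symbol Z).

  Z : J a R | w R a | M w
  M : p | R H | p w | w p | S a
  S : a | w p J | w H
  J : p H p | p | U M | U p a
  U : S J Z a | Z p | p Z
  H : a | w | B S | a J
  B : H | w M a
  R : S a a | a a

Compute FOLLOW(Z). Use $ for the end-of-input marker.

Z is the start symbol, so $ ∈ FOLLOW(Z).
In U : S J Z a: add FIRST(a) = { a }.
In U : Z p: add FIRST(p) = { p }.
In U : p Z: Z is at the end, add FOLLOW(U) = { a, p, w }.
Union: FOLLOW(Z) = { $, a, p, w }.

{ $, a, p, w }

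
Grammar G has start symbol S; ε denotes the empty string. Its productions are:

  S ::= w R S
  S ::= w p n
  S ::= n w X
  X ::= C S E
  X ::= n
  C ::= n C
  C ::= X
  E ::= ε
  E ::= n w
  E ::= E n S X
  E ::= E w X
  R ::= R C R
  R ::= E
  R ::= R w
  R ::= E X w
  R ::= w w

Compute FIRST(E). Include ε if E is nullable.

{ n, w, ε }

E ::= ε contributes ε.
E ::= n w contributes {n}.
From E ::= E n S X: E nullable, take FIRST(E) ∪ {n} = { n, w }.
From E ::= E w X: E nullable, take FIRST(E) ∪ {w} = { n, w }.
Union: FIRST(E) = { n, w, ε }.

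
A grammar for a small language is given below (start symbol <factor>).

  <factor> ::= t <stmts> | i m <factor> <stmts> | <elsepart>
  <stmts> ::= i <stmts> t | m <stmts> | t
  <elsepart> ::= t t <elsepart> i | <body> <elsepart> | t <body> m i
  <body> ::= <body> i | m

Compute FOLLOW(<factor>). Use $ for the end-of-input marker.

{ $, i, m, t }

<factor> is the start symbol, so $ ∈ FOLLOW(<factor>).
In <factor> ::= i m <factor> <stmts>: add FIRST(<stmts>) = { i, m, t }.
Union: FOLLOW(<factor>) = { $, i, m, t }.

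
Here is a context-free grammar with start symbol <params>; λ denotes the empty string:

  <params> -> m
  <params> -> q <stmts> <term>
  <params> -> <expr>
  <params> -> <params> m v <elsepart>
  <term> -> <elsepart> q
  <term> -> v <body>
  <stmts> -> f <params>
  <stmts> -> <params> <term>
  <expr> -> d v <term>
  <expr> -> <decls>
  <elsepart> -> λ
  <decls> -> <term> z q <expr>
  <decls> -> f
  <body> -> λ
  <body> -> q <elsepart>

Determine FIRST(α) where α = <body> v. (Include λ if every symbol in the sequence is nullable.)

{ q, v }

Add FIRST(<body>)\{λ} = { q }; <body> is nullable, continue.
v is a terminal; add {v} and stop.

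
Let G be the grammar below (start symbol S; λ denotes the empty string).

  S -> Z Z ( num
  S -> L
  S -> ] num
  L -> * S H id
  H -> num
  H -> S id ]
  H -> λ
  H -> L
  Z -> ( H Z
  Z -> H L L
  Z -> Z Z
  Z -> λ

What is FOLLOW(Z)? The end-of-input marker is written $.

{ (, *, ], num }

In S -> Z Z ( num: add FIRST(Z ( num) = { (, *, ], num }.
In S -> Z Z ( num: add FIRST(( num) = { ( }.
In Z -> ( H Z: Z is at the end, add FOLLOW(Z) = { (, *, ], num }.
In Z -> Z Z: add FIRST(Z)\{λ} = { (, *, ], num }.
  Since Z is nullable, also add FOLLOW(Z) = { (, *, ], num }.
In Z -> Z Z: Z is at the end, add FOLLOW(Z) = { (, *, ], num }.
Union: FOLLOW(Z) = { (, *, ], num }.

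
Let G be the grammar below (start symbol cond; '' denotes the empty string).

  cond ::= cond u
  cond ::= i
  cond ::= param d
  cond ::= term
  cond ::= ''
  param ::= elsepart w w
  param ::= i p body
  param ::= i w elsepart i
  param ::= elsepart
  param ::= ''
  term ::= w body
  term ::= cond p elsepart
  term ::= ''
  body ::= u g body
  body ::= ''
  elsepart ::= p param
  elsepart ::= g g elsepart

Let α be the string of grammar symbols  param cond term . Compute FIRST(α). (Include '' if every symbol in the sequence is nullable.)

{ d, g, i, p, u, w, '' }

Add FIRST(param)\{''} = { g, i, p }; param is nullable, continue.
Add FIRST(cond)\{''} = { d, g, i, p, u, w }; cond is nullable, continue.
Add FIRST(term)\{''} = { d, g, i, p, u, w }; term is nullable, continue.
Every symbol is nullable, so include ''.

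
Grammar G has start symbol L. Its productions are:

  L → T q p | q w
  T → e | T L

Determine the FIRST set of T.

T → e contributes {e}.
From T → T L: add FIRST(T) = { e }.
Union: FIRST(T) = { e }.

{ e }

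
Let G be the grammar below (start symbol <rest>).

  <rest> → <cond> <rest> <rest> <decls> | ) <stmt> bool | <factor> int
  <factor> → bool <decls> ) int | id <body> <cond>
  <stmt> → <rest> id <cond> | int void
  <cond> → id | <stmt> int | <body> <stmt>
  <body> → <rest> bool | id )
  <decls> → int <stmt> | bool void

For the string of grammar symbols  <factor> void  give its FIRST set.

Add FIRST(<factor>) = { bool, id }; <factor> is not nullable, stop.

{ bool, id }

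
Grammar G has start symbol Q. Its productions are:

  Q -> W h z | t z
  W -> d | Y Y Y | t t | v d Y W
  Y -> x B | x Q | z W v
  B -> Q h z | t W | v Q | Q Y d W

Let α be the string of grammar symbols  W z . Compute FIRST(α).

Add FIRST(W) = { d, t, v, x, z }; W is not nullable, stop.

{ d, t, v, x, z }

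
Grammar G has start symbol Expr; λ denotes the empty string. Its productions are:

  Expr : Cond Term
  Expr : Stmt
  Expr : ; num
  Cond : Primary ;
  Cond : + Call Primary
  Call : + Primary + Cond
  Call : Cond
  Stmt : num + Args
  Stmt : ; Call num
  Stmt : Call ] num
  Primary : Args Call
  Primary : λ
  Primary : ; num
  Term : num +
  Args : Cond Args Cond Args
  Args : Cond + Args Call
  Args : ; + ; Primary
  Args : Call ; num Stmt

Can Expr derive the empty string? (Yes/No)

Nullable nonterminals: Primary.
No production of Expr has an RHS whose symbols are all nullable, so Expr is not nullable.

No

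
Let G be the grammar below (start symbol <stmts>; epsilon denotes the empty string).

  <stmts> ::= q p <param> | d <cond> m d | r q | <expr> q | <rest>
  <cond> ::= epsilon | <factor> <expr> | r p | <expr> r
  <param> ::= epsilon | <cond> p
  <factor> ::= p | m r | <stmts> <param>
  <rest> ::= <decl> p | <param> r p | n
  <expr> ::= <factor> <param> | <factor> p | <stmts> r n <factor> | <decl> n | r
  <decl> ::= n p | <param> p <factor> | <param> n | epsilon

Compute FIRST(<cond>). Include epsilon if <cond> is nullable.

{ d, m, n, p, q, r, epsilon }

<cond> ::= epsilon contributes epsilon.
From <cond> ::= <factor> <expr>: add FIRST(<factor>) = { d, m, n, p, q, r }.
<cond> ::= r p contributes {r}.
From <cond> ::= <expr> r: add FIRST(<expr>) = { d, m, n, p, q, r }.
Union: FIRST(<cond>) = { d, m, n, p, q, r, epsilon }.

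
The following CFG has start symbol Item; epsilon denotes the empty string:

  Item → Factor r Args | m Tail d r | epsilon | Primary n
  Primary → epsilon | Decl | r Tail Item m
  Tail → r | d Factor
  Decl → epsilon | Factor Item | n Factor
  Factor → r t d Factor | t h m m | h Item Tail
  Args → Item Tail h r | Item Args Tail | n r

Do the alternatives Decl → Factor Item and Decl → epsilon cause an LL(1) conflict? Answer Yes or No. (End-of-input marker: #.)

FIRST(Factor Item) = { h, r, t } and FIRST(epsilon) = { epsilon }.
The second is nullable but FOLLOW(Decl) = { n } is disjoint from FIRST of the first.

No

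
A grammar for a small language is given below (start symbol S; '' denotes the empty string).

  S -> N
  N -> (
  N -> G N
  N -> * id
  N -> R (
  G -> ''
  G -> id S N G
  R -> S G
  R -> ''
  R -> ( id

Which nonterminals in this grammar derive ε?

{ G, R }

Directly nullable (have an ''-production): G, R.
No other nonterminal has a production whose RHS symbols are all nullable.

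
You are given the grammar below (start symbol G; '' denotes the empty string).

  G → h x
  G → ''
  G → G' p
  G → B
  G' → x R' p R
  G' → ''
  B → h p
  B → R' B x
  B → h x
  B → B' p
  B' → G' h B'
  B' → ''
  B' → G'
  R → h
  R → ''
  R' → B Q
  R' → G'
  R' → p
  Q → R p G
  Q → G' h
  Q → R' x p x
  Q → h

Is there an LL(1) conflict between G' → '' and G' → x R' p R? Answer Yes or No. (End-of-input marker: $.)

FIRST('') = { '' } and FIRST(x R' p R) = { x }.
The first alternative is nullable and FOLLOW(G') = { h, p, x } shares x with FIRST of the second — conflict.

Yes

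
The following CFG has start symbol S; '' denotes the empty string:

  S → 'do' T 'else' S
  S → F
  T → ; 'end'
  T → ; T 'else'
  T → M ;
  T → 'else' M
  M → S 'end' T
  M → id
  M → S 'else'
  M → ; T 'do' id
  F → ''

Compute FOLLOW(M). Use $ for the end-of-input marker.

{ 'do', 'else', ; }

In T → M ;: add FIRST(;) = { ; }.
In T → 'else' M: M is at the end, add FOLLOW(T) = { 'do', 'else', ; }.
Union: FOLLOW(M) = { 'do', 'else', ; }.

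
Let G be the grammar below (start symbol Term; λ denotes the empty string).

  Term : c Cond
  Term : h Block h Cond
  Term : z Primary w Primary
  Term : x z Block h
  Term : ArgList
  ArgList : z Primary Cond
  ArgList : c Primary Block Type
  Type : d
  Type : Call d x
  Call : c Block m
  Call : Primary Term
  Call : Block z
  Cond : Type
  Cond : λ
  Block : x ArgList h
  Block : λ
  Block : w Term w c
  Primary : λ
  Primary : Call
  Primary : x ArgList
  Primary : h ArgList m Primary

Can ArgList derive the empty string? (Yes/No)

No

Nullable nonterminals: Block, Cond, Primary.
No production of ArgList has an RHS whose symbols are all nullable, so ArgList is not nullable.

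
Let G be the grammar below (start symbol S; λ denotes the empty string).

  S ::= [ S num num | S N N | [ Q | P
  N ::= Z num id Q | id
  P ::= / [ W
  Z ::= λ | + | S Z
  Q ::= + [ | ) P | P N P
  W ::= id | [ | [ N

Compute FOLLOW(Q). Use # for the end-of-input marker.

{ #, +, /, [, id, num }

In S ::= [ Q: Q is at the end, add FOLLOW(S) = { #, +, /, [, id, num }.
In N ::= Z num id Q: Q is at the end, add FOLLOW(N) = { #, +, /, [, id, num }.
Union: FOLLOW(Q) = { #, +, /, [, id, num }.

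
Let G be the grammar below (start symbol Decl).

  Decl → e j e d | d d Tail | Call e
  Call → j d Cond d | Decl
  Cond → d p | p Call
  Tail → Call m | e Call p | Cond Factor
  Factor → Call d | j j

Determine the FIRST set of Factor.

From Factor → Call d: add FIRST(Call) = { d, e, j }.
Factor → j j contributes {j}.
Union: FIRST(Factor) = { d, e, j }.

{ d, e, j }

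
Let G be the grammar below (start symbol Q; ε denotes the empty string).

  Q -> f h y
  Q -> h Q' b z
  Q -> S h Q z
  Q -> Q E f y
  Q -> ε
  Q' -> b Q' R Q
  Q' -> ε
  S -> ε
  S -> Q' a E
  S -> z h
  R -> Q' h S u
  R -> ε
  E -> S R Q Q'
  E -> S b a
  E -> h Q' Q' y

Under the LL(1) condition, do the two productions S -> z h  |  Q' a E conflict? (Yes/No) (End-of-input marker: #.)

FIRST(z h) = { z } and FIRST(Q' a E) = { a, b }.
The FIRST sets are disjoint and neither alternative is nullable — no conflict.

No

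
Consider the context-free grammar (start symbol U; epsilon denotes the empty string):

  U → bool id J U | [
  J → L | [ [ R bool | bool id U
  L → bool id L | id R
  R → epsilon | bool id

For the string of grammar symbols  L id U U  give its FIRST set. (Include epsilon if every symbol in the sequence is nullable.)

{ bool, id }

Add FIRST(L) = { bool, id }; L is not nullable, stop.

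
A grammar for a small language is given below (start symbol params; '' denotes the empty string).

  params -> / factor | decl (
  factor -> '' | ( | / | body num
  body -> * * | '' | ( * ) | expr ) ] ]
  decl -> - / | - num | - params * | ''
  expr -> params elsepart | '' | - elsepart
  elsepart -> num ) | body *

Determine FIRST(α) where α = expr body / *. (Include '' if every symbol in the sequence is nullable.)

Add FIRST(expr)\{''} = { (, -, / }; expr is nullable, continue.
Add FIRST(body)\{''} = { (, ), *, -, / }; body is nullable, continue.
/ is a terminal; add {/} and stop.

{ (, ), *, -, / }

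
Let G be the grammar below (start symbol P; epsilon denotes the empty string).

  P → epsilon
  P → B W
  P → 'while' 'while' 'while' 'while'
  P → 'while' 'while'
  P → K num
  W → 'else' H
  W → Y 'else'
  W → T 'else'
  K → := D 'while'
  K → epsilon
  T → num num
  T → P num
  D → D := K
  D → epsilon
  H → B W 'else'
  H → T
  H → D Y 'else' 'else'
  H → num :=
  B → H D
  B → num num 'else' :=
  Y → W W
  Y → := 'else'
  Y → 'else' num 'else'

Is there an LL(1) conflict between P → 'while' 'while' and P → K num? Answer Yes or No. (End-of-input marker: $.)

FIRST('while' 'while') = { 'while' } and FIRST(K num) = { :=, num }.
The FIRST sets are disjoint and neither alternative is nullable — no conflict.

No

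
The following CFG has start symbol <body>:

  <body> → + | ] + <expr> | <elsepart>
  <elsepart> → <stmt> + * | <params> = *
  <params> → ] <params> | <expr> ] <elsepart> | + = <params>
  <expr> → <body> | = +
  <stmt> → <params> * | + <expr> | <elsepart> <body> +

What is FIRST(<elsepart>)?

From <elsepart> → <stmt> + *: add FIRST(<stmt>) = { +, =, ] }.
From <elsepart> → <params> = *: add FIRST(<params>) = { +, =, ] }.
Union: FIRST(<elsepart>) = { +, =, ] }.

{ +, =, ] }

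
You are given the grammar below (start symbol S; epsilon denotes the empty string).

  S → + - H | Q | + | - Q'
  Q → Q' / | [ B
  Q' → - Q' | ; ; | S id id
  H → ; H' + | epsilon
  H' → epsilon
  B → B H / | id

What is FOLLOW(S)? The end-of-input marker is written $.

{ $, id }

S is the start symbol, so $ ∈ FOLLOW(S).
In Q' → S id id: add FIRST(id id) = { id }.
Union: FOLLOW(S) = { $, id }.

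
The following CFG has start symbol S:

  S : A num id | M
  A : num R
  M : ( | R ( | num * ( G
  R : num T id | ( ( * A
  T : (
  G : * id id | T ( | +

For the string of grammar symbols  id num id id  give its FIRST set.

id is a terminal; add {id} and stop.

{ id }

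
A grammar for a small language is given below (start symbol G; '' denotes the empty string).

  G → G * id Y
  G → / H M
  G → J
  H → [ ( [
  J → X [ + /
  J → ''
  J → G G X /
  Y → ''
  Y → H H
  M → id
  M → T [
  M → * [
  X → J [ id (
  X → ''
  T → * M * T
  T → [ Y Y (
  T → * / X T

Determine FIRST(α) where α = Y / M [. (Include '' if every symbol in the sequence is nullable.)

{ /, [ }

Add FIRST(Y)\{''} = { [ }; Y is nullable, continue.
/ is a terminal; add {/} and stop.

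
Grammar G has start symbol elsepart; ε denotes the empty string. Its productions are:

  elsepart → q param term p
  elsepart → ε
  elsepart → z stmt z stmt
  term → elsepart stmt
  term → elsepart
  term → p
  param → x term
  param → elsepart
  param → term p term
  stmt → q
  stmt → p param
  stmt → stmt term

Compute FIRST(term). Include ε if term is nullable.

{ p, q, z, ε }

From term → elsepart stmt: elsepart nullable, take FIRST(elsepart) ∪ FIRST(stmt) = { p, q, z }.
From term → elsepart: add FIRST(elsepart) = { q, z, ε } (including ε since elsepart is nullable).
term → p contributes {p}.
Union: FIRST(term) = { p, q, z, ε }.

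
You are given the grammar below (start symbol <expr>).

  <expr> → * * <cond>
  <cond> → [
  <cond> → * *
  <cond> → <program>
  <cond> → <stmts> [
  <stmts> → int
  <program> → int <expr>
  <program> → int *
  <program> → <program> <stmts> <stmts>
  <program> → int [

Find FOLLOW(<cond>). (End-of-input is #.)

{ #, int }

In <expr> → * * <cond>: <cond> is at the end, add FOLLOW(<expr>) = { #, int }.
Union: FOLLOW(<cond>) = { #, int }.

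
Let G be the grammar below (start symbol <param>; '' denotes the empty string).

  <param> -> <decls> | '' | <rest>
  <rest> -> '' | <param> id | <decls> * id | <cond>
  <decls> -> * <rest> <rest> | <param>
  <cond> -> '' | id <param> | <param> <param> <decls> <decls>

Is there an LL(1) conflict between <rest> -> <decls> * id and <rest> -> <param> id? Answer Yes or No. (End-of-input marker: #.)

Yes

FIRST(<decls> * id) = { *, id } and FIRST(<param> id) = { *, id }.
Both contain *, so the two alternatives are not disjoint — LL(1) conflict.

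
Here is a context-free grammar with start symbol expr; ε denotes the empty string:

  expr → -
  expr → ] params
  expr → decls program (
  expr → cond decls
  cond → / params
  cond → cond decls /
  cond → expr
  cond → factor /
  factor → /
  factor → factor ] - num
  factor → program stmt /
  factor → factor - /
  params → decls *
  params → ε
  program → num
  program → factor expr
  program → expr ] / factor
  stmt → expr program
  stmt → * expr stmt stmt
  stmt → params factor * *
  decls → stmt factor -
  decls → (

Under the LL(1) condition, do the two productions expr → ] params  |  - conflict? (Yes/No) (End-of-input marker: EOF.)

No

FIRST(] params) = { ] } and FIRST(-) = { - }.
The FIRST sets are disjoint and neither alternative is nullable — no conflict.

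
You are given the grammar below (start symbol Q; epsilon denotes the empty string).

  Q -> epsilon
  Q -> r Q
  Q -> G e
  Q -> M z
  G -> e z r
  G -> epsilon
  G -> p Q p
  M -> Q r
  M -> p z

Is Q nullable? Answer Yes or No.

Q has an epsilon-production, so Q ⇒ epsilon.

Yes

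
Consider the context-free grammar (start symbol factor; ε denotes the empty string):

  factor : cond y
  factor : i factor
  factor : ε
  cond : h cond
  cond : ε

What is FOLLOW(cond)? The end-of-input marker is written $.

In factor : cond y: add FIRST(y) = { y }.
In cond : h cond: cond is at the end, add FOLLOW(cond) = { y }.
Union: FOLLOW(cond) = { y }.

{ y }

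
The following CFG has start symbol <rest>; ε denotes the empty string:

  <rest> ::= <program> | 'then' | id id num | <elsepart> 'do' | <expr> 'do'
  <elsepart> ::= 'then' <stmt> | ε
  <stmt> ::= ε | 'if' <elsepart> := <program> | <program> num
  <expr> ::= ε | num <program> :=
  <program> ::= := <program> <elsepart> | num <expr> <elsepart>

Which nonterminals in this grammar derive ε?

Directly nullable (have an ε-production): <elsepart>, <stmt>, <expr>.
No other nonterminal has a production whose RHS symbols are all nullable.

{ <elsepart>, <expr>, <stmt> }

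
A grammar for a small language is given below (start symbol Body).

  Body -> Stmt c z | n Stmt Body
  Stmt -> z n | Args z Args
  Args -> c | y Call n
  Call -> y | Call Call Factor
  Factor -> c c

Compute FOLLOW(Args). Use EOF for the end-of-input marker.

In Stmt -> Args z Args: add FIRST(z Args) = { z }.
In Stmt -> Args z Args: Args is at the end, add FOLLOW(Stmt) = { c, n, y, z }.
Union: FOLLOW(Args) = { c, n, y, z }.

{ c, n, y, z }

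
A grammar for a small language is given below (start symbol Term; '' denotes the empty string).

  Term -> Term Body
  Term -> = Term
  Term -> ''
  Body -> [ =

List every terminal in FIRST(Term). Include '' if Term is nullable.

{ =, [, '' }

From Term -> Term Body: Term nullable, take FIRST(Term) ∪ FIRST(Body) = { =, [ }.
Term -> = Term contributes {=}.
Term -> '' contributes ''.
Union: FIRST(Term) = { =, [, '' }.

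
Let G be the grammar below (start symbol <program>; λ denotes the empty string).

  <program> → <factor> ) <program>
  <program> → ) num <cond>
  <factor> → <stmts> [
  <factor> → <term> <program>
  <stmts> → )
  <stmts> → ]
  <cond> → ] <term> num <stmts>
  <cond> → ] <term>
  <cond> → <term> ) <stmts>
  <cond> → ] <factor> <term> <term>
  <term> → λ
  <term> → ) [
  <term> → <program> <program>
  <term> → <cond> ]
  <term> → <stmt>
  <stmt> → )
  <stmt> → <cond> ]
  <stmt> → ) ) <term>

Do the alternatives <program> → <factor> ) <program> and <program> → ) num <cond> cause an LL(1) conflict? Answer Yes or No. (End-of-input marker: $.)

Yes

FIRST(<factor> ) <program>) = { ), ] } and FIRST() num <cond>) = { ) }.
Both contain ), so the two alternatives are not disjoint — LL(1) conflict.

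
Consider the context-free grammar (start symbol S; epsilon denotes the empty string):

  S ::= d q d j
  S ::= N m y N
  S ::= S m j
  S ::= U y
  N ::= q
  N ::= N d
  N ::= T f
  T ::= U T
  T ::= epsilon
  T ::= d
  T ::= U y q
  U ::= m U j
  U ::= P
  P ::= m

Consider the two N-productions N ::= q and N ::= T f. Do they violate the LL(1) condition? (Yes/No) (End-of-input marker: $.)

No

FIRST(q) = { q } and FIRST(T f) = { d, f, m }.
The FIRST sets are disjoint and neither alternative is nullable — no conflict.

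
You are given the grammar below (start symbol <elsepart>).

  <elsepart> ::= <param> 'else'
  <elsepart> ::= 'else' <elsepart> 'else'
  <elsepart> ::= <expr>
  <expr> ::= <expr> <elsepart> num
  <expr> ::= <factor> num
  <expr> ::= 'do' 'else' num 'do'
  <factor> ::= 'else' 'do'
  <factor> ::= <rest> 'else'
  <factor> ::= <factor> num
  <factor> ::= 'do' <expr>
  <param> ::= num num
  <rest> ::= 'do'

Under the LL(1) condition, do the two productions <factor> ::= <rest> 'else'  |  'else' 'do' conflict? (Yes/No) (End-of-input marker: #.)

FIRST(<rest> 'else') = { 'do' } and FIRST('else' 'do') = { 'else' }.
The FIRST sets are disjoint and neither alternative is nullable — no conflict.

No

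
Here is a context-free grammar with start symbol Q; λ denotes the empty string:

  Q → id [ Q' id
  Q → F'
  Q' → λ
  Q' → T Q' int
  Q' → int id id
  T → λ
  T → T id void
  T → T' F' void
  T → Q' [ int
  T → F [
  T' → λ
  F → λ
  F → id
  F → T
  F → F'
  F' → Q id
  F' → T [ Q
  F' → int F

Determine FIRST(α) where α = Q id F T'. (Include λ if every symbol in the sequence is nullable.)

Add FIRST(Q) = { [, id, int }; Q is not nullable, stop.

{ [, id, int }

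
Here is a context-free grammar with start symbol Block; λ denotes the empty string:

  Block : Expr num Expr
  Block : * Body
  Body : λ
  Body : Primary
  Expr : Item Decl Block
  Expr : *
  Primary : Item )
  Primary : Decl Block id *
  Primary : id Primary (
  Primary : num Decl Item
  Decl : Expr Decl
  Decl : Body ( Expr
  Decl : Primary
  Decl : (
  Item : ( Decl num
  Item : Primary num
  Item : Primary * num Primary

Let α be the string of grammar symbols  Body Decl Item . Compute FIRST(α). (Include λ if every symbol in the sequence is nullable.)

{ (, *, id, num }

Add FIRST(Body)\{λ} = { (, *, id, num }; Body is nullable, continue.
Add FIRST(Decl) = { (, *, id, num }; Decl is not nullable, stop.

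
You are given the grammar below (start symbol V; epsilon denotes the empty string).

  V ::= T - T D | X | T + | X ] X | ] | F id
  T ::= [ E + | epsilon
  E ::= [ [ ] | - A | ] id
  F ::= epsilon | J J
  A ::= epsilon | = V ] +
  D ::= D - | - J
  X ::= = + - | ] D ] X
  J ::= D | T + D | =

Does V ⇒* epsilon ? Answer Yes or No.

No

Nullable nonterminals: A, F, T.
No production of V has an RHS whose symbols are all nullable, so V is not nullable.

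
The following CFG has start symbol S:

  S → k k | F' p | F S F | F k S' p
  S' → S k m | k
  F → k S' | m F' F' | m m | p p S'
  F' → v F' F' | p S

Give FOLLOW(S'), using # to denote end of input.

In S → F k S' p: add FIRST(p) = { p }.
In F → k S': S' is at the end, add FOLLOW(F) = { #, k, m, p, v }.
In F → p p S': S' is at the end, add FOLLOW(F) = { #, k, m, p, v }.
Union: FOLLOW(S') = { #, k, m, p, v }.

{ #, k, m, p, v }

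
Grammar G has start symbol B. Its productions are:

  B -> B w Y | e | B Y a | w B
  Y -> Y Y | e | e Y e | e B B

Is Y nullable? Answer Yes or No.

No nonterminal in this grammar is nullable.
No production of Y has an RHS whose symbols are all nullable, so Y is not nullable.

No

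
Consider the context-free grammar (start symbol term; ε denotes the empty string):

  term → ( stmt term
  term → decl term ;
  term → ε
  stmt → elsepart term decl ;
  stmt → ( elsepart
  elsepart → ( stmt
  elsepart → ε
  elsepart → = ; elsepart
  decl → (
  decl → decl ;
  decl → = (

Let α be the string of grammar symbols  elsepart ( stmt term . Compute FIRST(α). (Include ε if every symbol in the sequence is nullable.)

Add FIRST(elsepart)\{ε} = { (, = }; elsepart is nullable, continue.
( is a terminal; add {(} and stop.

{ (, = }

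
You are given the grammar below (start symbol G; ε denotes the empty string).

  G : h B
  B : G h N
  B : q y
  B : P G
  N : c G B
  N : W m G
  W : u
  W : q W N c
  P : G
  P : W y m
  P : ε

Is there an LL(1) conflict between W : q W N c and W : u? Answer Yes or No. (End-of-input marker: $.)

No

FIRST(q W N c) = { q } and FIRST(u) = { u }.
The FIRST sets are disjoint and neither alternative is nullable — no conflict.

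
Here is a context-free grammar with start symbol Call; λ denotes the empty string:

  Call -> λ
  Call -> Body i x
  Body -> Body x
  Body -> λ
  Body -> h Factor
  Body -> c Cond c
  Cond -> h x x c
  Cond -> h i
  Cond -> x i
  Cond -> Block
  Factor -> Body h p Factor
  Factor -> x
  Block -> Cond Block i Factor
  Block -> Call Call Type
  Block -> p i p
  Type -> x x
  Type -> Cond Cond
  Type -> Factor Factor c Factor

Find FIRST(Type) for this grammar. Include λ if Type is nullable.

{ c, h, i, p, x }

Type -> x x contributes {x}.
From Type -> Cond Cond: add FIRST(Cond) = { c, h, i, p, x }.
From Type -> Factor Factor c Factor: add FIRST(Factor) = { c, h, x }.
Union: FIRST(Type) = { c, h, i, p, x }.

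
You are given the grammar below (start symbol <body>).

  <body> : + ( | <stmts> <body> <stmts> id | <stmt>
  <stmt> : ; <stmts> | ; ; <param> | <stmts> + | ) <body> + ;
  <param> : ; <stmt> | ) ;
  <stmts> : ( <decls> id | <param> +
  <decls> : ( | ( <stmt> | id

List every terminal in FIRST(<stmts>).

<stmts> : ( <decls> id contributes {(}.
From <stmts> : <param> +: add FIRST(<param>) = { ), ; }.
Union: FIRST(<stmts>) = { (, ), ; }.

{ (, ), ; }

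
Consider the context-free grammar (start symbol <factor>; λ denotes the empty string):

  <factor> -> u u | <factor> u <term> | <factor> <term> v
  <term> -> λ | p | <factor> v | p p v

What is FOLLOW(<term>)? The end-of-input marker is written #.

In <factor> -> <factor> u <term>: <term> is at the end, add FOLLOW(<factor>) = { #, p, u, v }.
In <factor> -> <factor> <term> v: add FIRST(v) = { v }.
Union: FOLLOW(<term>) = { #, p, u, v }.

{ #, p, u, v }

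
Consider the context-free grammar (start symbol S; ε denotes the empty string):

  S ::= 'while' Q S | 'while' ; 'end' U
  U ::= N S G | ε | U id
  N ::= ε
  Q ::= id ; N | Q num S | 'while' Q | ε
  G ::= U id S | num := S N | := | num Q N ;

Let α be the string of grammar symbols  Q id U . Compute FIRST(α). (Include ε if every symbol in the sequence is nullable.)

Add FIRST(Q)\{ε} = { 'while', id, num }; Q is nullable, continue.
id is a terminal; add {id} and stop.

{ 'while', id, num }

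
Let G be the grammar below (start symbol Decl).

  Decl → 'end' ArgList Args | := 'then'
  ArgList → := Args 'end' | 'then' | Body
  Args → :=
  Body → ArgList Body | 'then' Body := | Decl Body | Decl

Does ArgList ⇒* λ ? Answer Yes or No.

No

No nonterminal in this grammar is nullable.
No production of ArgList has an RHS whose symbols are all nullable, so ArgList is not nullable.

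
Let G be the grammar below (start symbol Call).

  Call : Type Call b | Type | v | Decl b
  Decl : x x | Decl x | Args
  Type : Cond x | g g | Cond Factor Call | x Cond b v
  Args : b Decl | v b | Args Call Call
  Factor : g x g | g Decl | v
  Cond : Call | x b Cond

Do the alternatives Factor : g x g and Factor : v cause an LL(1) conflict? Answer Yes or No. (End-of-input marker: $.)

FIRST(g x g) = { g } and FIRST(v) = { v }.
The FIRST sets are disjoint and neither alternative is nullable — no conflict.

No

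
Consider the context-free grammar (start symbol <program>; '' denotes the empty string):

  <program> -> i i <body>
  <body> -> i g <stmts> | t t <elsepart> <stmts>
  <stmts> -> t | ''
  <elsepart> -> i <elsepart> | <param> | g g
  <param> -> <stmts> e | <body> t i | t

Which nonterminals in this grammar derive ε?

{ <stmts> }

Directly nullable (have an ''-production): <stmts>.
No other nonterminal has a production whose RHS symbols are all nullable.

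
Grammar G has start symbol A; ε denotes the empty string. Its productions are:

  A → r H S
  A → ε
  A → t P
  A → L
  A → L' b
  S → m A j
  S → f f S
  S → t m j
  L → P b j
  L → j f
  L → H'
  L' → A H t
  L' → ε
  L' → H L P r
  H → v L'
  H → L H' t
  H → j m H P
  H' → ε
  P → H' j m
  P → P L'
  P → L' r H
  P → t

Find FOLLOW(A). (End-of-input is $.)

A is the start symbol, so $ ∈ FOLLOW(A).
In S → m A j: add FIRST(j) = { j }.
In L' → A H t: add FIRST(H t) = { b, j, r, t, v }.
Union: FOLLOW(A) = { $, b, j, r, t, v }.

{ $, b, j, r, t, v }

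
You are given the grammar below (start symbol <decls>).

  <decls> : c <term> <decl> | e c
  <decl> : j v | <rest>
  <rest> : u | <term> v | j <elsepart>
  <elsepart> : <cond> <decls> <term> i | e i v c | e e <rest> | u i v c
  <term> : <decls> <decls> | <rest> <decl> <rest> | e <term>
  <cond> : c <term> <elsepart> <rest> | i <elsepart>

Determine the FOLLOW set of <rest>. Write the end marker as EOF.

In <decl> : <rest>: <rest> is at the end, add FOLLOW(<decl>) = { EOF, c, e, i, j, u, v }.
In <elsepart> : e e <rest>: <rest> is at the end, add FOLLOW(<elsepart>) = { EOF, c, e, i, j, u, v }.
In <term> : <rest> <decl> <rest>: add FIRST(<decl> <rest>) = { c, e, j, u }.
In <term> : <rest> <decl> <rest>: <rest> is at the end, add FOLLOW(<term>) = { c, e, i, j, u, v }.
In <cond> : c <term> <elsepart> <rest>: <rest> is at the end, add FOLLOW(<cond>) = { c, e }.
Union: FOLLOW(<rest>) = { EOF, c, e, i, j, u, v }.

{ EOF, c, e, i, j, u, v }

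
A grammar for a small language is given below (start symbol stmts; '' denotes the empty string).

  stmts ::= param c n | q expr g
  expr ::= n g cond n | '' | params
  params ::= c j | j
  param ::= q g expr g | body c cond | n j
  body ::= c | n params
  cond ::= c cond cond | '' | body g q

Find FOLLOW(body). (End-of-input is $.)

{ c, g }

In param ::= body c cond: add FIRST(c cond) = { c }.
In cond ::= body g q: add FIRST(g q) = { g }.
Union: FOLLOW(body) = { c, g }.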